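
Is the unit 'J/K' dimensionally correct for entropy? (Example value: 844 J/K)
Yes

entropy has SI base units: kg * m^2 / (s^2 * K)
J/K reduces to the same SI base units, so it is a valid unit for entropy.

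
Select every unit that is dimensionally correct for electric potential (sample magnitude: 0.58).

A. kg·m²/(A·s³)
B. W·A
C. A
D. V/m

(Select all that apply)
A

electric potential has SI base units: kg * m^2 / (A * s^3)

Checking each option against kg * m^2 / (A * s^3):
  A. kg·m²/(A·s³): ✓ matches
  B. W·A: ✗ does not match
  C. A: ✗ does not match
  D. V/m: ✗ does not match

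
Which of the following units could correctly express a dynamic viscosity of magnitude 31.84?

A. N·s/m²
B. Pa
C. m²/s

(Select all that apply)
A

dynamic viscosity has SI base units: kg / (m * s)

Checking each option against kg / (m * s):
  A. N·s/m²: ✓ matches
  B. Pa: ✗ does not match
  C. m²/s: ✗ does not match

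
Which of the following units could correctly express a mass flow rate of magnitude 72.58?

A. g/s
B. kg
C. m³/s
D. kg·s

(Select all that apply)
A

mass flow rate has SI base units: kg / s

Checking each option against kg / s:
  A. g/s: ✓ matches
  B. kg: ✗ does not match
  C. m³/s: ✗ does not match
  D. kg·s: ✗ does not match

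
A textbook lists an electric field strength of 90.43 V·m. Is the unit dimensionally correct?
No

electric field strength has SI base units: kg * m / (A * s^3)
V·m does NOT reduce to kg * m / (A * s^3); a valid unit for electric field strength would be e.g. V/m.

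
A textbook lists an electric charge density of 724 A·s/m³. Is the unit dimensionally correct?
Yes

electric charge density has SI base units: A * s / m^3
A·s/m³ reduces to the same SI base units, so it is a valid unit for electric charge density.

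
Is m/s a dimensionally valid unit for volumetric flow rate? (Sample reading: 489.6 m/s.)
No

volumetric flow rate has SI base units: m^3 / s
m/s does NOT reduce to m^3 / s; a valid unit for volumetric flow rate would be e.g. m³/s.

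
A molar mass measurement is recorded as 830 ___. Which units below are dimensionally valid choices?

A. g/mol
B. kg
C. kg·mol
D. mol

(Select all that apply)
A

molar mass has SI base units: kg / mol

Checking each option against kg / mol:
  A. g/mol: ✓ matches
  B. kg: ✗ does not match
  C. kg·mol: ✗ does not match
  D. mol: ✗ does not match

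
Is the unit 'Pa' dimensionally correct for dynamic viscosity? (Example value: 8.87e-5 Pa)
No

dynamic viscosity has SI base units: kg / (m * s)
Pa does NOT reduce to kg / (m * s); a valid unit for dynamic viscosity would be e.g. Pa·s.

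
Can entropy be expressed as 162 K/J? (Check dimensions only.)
No

entropy has SI base units: kg * m^2 / (s^2 * K)
K/J does NOT reduce to kg * m^2 / (s^2 * K); a valid unit for entropy would be e.g. J/K.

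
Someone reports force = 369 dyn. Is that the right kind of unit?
Yes

force has SI base units: kg * m / s^2
dyn reduces to the same SI base units, so it is a valid unit for force.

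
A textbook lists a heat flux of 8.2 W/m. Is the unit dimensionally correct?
No

heat flux has SI base units: kg / s^3
W/m does NOT reduce to kg / s^3; a valid unit for heat flux would be e.g. W/m².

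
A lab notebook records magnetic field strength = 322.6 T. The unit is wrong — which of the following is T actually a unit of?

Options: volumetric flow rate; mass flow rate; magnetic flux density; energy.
magnetic flux density

magnetic field strength should have units dimensionally equivalent to A / m (e.g. A/m).
The given unit 'T' reduces to kg / (A * s^2). Of the listed options, that is the dimensionality of magnetic flux density.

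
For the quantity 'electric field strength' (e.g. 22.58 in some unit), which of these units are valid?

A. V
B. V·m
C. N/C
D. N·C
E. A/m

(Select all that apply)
C

electric field strength has SI base units: kg * m / (A * s^3)

Checking each option against kg * m / (A * s^3):
  A. V: ✗ does not match
  B. V·m: ✗ does not match
  C. N/C: ✓ matches
  D. N·C: ✗ does not match
  E. A/m: ✗ does not match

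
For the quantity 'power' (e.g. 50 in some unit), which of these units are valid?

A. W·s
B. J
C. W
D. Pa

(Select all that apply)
C

power has SI base units: kg * m^2 / s^3

Checking each option against kg * m^2 / s^3:
  A. W·s: ✗ does not match
  B. J: ✗ does not match
  C. W: ✓ matches
  D. Pa: ✗ does not match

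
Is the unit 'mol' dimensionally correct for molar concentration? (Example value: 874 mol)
No

molar concentration has SI base units: mol / m^3
mol does NOT reduce to mol / m^3; a valid unit for molar concentration would be e.g. mol/m³.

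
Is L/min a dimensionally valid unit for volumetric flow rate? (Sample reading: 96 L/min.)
Yes

volumetric flow rate has SI base units: m^3 / s
L/min reduces to the same SI base units, so it is a valid unit for volumetric flow rate.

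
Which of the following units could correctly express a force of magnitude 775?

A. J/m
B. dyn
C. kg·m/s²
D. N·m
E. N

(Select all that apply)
A, B, C, E

force has SI base units: kg * m / s^2

Checking each option against kg * m / s^2:
  A. J/m: ✓ matches
  B. dyn: ✓ matches
  C. kg·m/s²: ✓ matches
  D. N·m: ✗ does not match
  E. N: ✓ matches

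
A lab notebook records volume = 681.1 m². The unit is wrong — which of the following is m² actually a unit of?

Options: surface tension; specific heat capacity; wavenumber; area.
area

volume should have units dimensionally equivalent to m^3 (e.g. m³).
The given unit 'm²' reduces to m^2. Of the listed options, that is the dimensionality of area.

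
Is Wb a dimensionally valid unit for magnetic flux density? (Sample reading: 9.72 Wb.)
No

magnetic flux density has SI base units: kg / (A * s^2)
Wb does NOT reduce to kg / (A * s^2); a valid unit for magnetic flux density would be e.g. T.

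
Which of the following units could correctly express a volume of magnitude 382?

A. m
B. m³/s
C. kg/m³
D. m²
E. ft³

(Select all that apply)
E

volume has SI base units: m^3

Checking each option against m^3:
  A. m: ✗ does not match
  B. m³/s: ✗ does not match
  C. kg/m³: ✗ does not match
  D. m²: ✗ does not match
  E. ft³: ✓ matches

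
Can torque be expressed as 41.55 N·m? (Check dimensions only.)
Yes

torque has SI base units: kg * m^2 / s^2
N·m reduces to the same SI base units, so it is a valid unit for torque.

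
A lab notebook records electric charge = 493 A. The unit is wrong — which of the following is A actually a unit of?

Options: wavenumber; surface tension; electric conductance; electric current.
electric current

electric charge should have units dimensionally equivalent to A * s (e.g. C).
The given unit 'A' reduces to A. Of the listed options, that is the dimensionality of electric current.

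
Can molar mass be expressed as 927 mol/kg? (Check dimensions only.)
No

molar mass has SI base units: kg / mol
mol/kg does NOT reduce to kg / mol; a valid unit for molar mass would be e.g. kg/mol.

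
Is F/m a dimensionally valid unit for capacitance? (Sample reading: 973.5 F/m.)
No

capacitance has SI base units: A^2 * s^4 / (kg * m^2)
F/m does NOT reduce to A^2 * s^4 / (kg * m^2); a valid unit for capacitance would be e.g. F.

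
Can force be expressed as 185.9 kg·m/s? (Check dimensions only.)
No

force has SI base units: kg * m / s^2
kg·m/s does NOT reduce to kg * m / s^2; a valid unit for force would be e.g. N.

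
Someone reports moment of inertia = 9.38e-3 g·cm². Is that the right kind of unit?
Yes

moment of inertia has SI base units: kg * m^2
g·cm² reduces to the same SI base units, so it is a valid unit for moment of inertia.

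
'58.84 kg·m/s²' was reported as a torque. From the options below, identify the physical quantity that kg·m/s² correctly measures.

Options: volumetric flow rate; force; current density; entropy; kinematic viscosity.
force

torque should have units dimensionally equivalent to kg * m^2 / s^2 (e.g. N·m).
The given unit 'kg·m/s²' reduces to kg * m / s^2. Of the listed options, that is the dimensionality of force.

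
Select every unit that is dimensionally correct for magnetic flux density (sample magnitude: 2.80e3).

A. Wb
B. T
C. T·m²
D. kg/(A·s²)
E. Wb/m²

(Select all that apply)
B, D, E

magnetic flux density has SI base units: kg / (A * s^2)

Checking each option against kg / (A * s^2):
  A. Wb: ✗ does not match
  B. T: ✓ matches
  C. T·m²: ✗ does not match
  D. kg/(A·s²): ✓ matches
  E. Wb/m²: ✓ matches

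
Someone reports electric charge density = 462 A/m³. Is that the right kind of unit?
No

electric charge density has SI base units: A * s / m^3
A/m³ does NOT reduce to A * s / m^3; a valid unit for electric charge density would be e.g. C/m³.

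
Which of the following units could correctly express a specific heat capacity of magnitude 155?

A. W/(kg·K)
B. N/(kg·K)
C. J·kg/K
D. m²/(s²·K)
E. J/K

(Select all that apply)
D

specific heat capacity has SI base units: m^2 / (s^2 * K)

Checking each option against m^2 / (s^2 * K):
  A. W/(kg·K): ✗ does not match
  B. N/(kg·K): ✗ does not match
  C. J·kg/K: ✗ does not match
  D. m²/(s²·K): ✓ matches
  E. J/K: ✗ does not match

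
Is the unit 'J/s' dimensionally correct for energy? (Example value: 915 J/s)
No

energy has SI base units: kg * m^2 / s^2
J/s does NOT reduce to kg * m^2 / s^2; a valid unit for energy would be e.g. J.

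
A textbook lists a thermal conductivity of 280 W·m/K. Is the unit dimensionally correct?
No

thermal conductivity has SI base units: kg * m / (s^3 * K)
W·m/K does NOT reduce to kg * m / (s^3 * K); a valid unit for thermal conductivity would be e.g. W/(m·K).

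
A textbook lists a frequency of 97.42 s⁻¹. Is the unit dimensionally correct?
Yes

frequency has SI base units: 1 / s
s⁻¹ reduces to the same SI base units, so it is a valid unit for frequency.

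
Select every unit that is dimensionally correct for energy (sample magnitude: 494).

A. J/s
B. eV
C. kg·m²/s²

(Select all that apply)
B, C

energy has SI base units: kg * m^2 / s^2

Checking each option against kg * m^2 / s^2:
  A. J/s: ✗ does not match
  B. eV: ✓ matches
  C. kg·m²/s²: ✓ matches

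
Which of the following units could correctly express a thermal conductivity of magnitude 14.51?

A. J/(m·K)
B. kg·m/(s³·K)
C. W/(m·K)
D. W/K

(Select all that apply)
B, C

thermal conductivity has SI base units: kg * m / (s^3 * K)

Checking each option against kg * m / (s^3 * K):
  A. J/(m·K): ✗ does not match
  B. kg·m/(s³·K): ✓ matches
  C. W/(m·K): ✓ matches
  D. W/K: ✗ does not match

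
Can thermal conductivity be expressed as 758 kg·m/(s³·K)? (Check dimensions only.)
Yes

thermal conductivity has SI base units: kg * m / (s^3 * K)
kg·m/(s³·K) reduces to the same SI base units, so it is a valid unit for thermal conductivity.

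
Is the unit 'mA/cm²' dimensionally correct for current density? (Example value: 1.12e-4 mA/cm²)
Yes

current density has SI base units: A / m^2
mA/cm² reduces to the same SI base units, so it is a valid unit for current density.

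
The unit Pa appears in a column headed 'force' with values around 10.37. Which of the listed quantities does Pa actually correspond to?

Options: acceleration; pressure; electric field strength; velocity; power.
pressure

force should have units dimensionally equivalent to kg * m / s^2 (e.g. N).
The given unit 'Pa' reduces to kg / (m * s^2). Of the listed options, that is the dimensionality of pressure.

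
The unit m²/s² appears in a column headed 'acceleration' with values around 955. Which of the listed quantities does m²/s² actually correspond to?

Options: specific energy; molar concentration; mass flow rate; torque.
specific energy

acceleration should have units dimensionally equivalent to m / s^2 (e.g. m/s²).
The given unit 'm²/s²' reduces to m^2 / s^2. Of the listed options, that is the dimensionality of specific energy.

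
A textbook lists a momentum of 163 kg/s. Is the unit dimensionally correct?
No

momentum has SI base units: kg * m / s
kg/s does NOT reduce to kg * m / s; a valid unit for momentum would be e.g. kg·m/s.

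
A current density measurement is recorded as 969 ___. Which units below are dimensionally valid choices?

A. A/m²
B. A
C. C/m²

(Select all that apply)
A

current density has SI base units: A / m^2

Checking each option against A / m^2:
  A. A/m²: ✓ matches
  B. A: ✗ does not match
  C. C/m²: ✗ does not match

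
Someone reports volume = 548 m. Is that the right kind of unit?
No

volume has SI base units: m^3
m does NOT reduce to m^3; a valid unit for volume would be e.g. m³.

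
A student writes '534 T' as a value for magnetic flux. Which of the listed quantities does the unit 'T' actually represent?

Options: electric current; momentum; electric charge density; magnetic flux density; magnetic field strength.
magnetic flux density

magnetic flux should have units dimensionally equivalent to kg * m^2 / (A * s^2) (e.g. Wb).
The given unit 'T' reduces to kg / (A * s^2). Of the listed options, that is the dimensionality of magnetic flux density.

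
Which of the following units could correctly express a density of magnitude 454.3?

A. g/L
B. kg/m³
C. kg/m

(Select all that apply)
A, B

density has SI base units: kg / m^3

Checking each option against kg / m^3:
  A. g/L: ✓ matches
  B. kg/m³: ✓ matches
  C. kg/m: ✗ does not match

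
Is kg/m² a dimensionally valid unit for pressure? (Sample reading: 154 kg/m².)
No

pressure has SI base units: kg / (m * s^2)
kg/m² does NOT reduce to kg / (m * s^2); a valid unit for pressure would be e.g. Pa.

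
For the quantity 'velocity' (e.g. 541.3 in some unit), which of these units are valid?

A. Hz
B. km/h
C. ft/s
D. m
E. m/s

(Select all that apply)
B, C, E

velocity has SI base units: m / s

Checking each option against m / s:
  A. Hz: ✗ does not match
  B. km/h: ✓ matches
  C. ft/s: ✓ matches
  D. m: ✗ does not match
  E. m/s: ✓ matches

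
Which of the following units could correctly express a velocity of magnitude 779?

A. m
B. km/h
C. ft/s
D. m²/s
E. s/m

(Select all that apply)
B, C

velocity has SI base units: m / s

Checking each option against m / s:
  A. m: ✗ does not match
  B. km/h: ✓ matches
  C. ft/s: ✓ matches
  D. m²/s: ✗ does not match
  E. s/m: ✗ does not match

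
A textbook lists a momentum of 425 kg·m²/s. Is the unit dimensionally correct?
No

momentum has SI base units: kg * m / s
kg·m²/s does NOT reduce to kg * m / s; a valid unit for momentum would be e.g. kg·m/s.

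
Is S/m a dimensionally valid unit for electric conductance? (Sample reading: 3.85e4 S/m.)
No

electric conductance has SI base units: A^2 * s^3 / (kg * m^2)
S/m does NOT reduce to A^2 * s^3 / (kg * m^2); a valid unit for electric conductance would be e.g. S.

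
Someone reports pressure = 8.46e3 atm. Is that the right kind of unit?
Yes

pressure has SI base units: kg / (m * s^2)
atm reduces to the same SI base units, so it is a valid unit for pressure.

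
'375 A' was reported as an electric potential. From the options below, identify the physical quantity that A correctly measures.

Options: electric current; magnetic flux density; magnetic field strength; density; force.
electric current

electric potential should have units dimensionally equivalent to kg * m^2 / (A * s^3) (e.g. V).
The given unit 'A' reduces to A. Of the listed options, that is the dimensionality of electric current.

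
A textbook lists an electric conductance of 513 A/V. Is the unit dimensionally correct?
Yes

electric conductance has SI base units: A^2 * s^3 / (kg * m^2)
A/V reduces to the same SI base units, so it is a valid unit for electric conductance.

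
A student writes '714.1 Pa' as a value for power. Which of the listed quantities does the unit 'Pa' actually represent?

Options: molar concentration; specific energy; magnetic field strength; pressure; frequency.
pressure

power should have units dimensionally equivalent to kg * m^2 / s^3 (e.g. W).
The given unit 'Pa' reduces to kg / (m * s^2). Of the listed options, that is the dimensionality of pressure.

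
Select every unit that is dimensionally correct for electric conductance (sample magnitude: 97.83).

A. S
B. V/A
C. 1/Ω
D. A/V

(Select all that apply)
A, C, D

electric conductance has SI base units: A^2 * s^3 / (kg * m^2)

Checking each option against A^2 * s^3 / (kg * m^2):
  A. S: ✓ matches
  B. V/A: ✗ does not match
  C. 1/Ω: ✓ matches
  D. A/V: ✓ matches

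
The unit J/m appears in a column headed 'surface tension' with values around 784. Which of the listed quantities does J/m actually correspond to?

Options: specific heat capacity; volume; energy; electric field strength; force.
force

surface tension should have units dimensionally equivalent to kg / s^2 (e.g. N/m).
The given unit 'J/m' reduces to kg * m / s^2. Of the listed options, that is the dimensionality of force.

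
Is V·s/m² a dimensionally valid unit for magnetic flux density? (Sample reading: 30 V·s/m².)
Yes

magnetic flux density has SI base units: kg / (A * s^2)
V·s/m² reduces to the same SI base units, so it is a valid unit for magnetic flux density.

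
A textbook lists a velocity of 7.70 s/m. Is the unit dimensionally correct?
No

velocity has SI base units: m / s
s/m does NOT reduce to m / s; a valid unit for velocity would be e.g. m/s.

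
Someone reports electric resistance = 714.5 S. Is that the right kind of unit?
No

electric resistance has SI base units: kg * m^2 / (A^2 * s^3)
S does NOT reduce to kg * m^2 / (A^2 * s^3); a valid unit for electric resistance would be e.g. Ω.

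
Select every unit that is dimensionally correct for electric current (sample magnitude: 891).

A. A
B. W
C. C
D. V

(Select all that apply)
A

electric current has SI base units: A

Checking each option against A:
  A. A: ✓ matches
  B. W: ✗ does not match
  C. C: ✗ does not match
  D. V: ✗ does not match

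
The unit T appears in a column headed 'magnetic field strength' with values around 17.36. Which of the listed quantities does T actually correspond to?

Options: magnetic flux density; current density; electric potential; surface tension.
magnetic flux density

magnetic field strength should have units dimensionally equivalent to A / m (e.g. A/m).
The given unit 'T' reduces to kg / (A * s^2). Of the listed options, that is the dimensionality of magnetic flux density.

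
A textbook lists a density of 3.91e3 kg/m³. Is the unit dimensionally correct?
Yes

density has SI base units: kg / m^3
kg/m³ reduces to the same SI base units, so it is a valid unit for density.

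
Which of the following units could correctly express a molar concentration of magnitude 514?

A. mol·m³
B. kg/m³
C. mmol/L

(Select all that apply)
C

molar concentration has SI base units: mol / m^3

Checking each option against mol / m^3:
  A. mol·m³: ✗ does not match
  B. kg/m³: ✗ does not match
  C. mmol/L: ✓ matches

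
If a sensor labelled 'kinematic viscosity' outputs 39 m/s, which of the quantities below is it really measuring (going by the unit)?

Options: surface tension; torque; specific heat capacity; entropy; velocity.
velocity

kinematic viscosity should have units dimensionally equivalent to m^2 / s (e.g. m²/s).
The given unit 'm/s' reduces to m / s. Of the listed options, that is the dimensionality of velocity.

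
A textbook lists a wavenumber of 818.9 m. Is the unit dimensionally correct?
No

wavenumber has SI base units: 1 / m
m does NOT reduce to 1 / m; a valid unit for wavenumber would be e.g. 1/m.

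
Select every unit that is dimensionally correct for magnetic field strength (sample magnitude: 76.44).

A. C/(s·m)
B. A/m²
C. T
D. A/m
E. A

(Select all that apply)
A, D

magnetic field strength has SI base units: A / m

Checking each option against A / m:
  A. C/(s·m): ✓ matches
  B. A/m²: ✗ does not match
  C. T: ✗ does not match
  D. A/m: ✓ matches
  E. A: ✗ does not match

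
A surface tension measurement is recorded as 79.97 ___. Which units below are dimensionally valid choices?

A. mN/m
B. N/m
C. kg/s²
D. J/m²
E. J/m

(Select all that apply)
A, B, C, D

surface tension has SI base units: kg / s^2

Checking each option against kg / s^2:
  A. mN/m: ✓ matches
  B. N/m: ✓ matches
  C. kg/s²: ✓ matches
  D. J/m²: ✓ matches
  E. J/m: ✗ does not match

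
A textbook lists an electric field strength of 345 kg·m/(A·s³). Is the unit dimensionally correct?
Yes

electric field strength has SI base units: kg * m / (A * s^3)
kg·m/(A·s³) reduces to the same SI base units, so it is a valid unit for electric field strength.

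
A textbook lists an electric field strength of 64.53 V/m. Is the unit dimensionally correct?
Yes

electric field strength has SI base units: kg * m / (A * s^3)
V/m reduces to the same SI base units, so it is a valid unit for electric field strength.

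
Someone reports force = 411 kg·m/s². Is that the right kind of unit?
Yes

force has SI base units: kg * m / s^2
kg·m/s² reduces to the same SI base units, so it is a valid unit for force.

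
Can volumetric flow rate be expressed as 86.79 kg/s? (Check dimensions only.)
No

volumetric flow rate has SI base units: m^3 / s
kg/s does NOT reduce to m^3 / s; a valid unit for volumetric flow rate would be e.g. m³/s.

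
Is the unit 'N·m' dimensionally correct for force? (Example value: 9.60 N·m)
No

force has SI base units: kg * m / s^2
N·m does NOT reduce to kg * m / s^2; a valid unit for force would be e.g. N.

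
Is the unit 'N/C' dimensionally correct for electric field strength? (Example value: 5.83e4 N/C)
Yes

electric field strength has SI base units: kg * m / (A * s^3)
N/C reduces to the same SI base units, so it is a valid unit for electric field strength.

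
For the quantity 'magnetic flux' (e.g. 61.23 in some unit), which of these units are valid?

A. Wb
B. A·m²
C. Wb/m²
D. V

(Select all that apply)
A

magnetic flux has SI base units: kg * m^2 / (A * s^2)

Checking each option against kg * m^2 / (A * s^2):
  A. Wb: ✓ matches
  B. A·m²: ✗ does not match
  C. Wb/m²: ✗ does not match
  D. V: ✗ does not match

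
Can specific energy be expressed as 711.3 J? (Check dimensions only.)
No

specific energy has SI base units: m^2 / s^2
J does NOT reduce to m^2 / s^2; a valid unit for specific energy would be e.g. J/kg.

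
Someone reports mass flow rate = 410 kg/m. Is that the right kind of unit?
No

mass flow rate has SI base units: kg / s
kg/m does NOT reduce to kg / s; a valid unit for mass flow rate would be e.g. kg/s.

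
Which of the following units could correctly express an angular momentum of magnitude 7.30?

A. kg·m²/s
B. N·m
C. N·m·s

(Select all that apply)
A, C

angular momentum has SI base units: kg * m^2 / s

Checking each option against kg * m^2 / s:
  A. kg·m²/s: ✓ matches
  B. N·m: ✗ does not match
  C. N·m·s: ✓ matches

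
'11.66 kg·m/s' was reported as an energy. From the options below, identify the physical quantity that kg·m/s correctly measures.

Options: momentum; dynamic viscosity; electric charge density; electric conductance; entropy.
momentum

energy should have units dimensionally equivalent to kg * m^2 / s^2 (e.g. J).
The given unit 'kg·m/s' reduces to kg * m / s. Of the listed options, that is the dimensionality of momentum.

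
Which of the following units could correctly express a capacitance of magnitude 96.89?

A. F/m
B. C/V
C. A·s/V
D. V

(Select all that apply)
B, C

capacitance has SI base units: A^2 * s^4 / (kg * m^2)

Checking each option against A^2 * s^4 / (kg * m^2):
  A. F/m: ✗ does not match
  B. C/V: ✓ matches
  C. A·s/V: ✓ matches
  D. V: ✗ does not match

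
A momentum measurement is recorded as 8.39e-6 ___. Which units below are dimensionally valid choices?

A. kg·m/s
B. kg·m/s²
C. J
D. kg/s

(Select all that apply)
A

momentum has SI base units: kg * m / s

Checking each option against kg * m / s:
  A. kg·m/s: ✓ matches
  B. kg·m/s²: ✗ does not match
  C. J: ✗ does not match
  D. kg/s: ✗ does not match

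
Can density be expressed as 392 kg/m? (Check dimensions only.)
No

density has SI base units: kg / m^3
kg/m does NOT reduce to kg / m^3; a valid unit for density would be e.g. kg/m³.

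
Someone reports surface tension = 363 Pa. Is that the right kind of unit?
No

surface tension has SI base units: kg / s^2
Pa does NOT reduce to kg / s^2; a valid unit for surface tension would be e.g. N/m.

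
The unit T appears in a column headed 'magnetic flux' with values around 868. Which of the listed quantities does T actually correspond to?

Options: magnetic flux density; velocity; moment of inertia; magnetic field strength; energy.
magnetic flux density

magnetic flux should have units dimensionally equivalent to kg * m^2 / (A * s^2) (e.g. Wb).
The given unit 'T' reduces to kg / (A * s^2). Of the listed options, that is the dimensionality of magnetic flux density.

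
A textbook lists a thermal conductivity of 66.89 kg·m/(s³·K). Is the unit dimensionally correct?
Yes

thermal conductivity has SI base units: kg * m / (s^3 * K)
kg·m/(s³·K) reduces to the same SI base units, so it is a valid unit for thermal conductivity.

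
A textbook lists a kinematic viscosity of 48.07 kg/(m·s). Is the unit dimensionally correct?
No

kinematic viscosity has SI base units: m^2 / s
kg/(m·s) does NOT reduce to m^2 / s; a valid unit for kinematic viscosity would be e.g. m²/s.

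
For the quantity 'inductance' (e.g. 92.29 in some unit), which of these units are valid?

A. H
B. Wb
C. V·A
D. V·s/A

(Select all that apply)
A, D

inductance has SI base units: kg * m^2 / (A^2 * s^2)

Checking each option against kg * m^2 / (A^2 * s^2):
  A. H: ✓ matches
  B. Wb: ✗ does not match
  C. V·A: ✗ does not match
  D. V·s/A: ✓ matches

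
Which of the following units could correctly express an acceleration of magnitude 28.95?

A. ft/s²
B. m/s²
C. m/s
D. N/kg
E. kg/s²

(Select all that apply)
A, B, D

acceleration has SI base units: m / s^2

Checking each option against m / s^2:
  A. ft/s²: ✓ matches
  B. m/s²: ✓ matches
  C. m/s: ✗ does not match
  D. N/kg: ✓ matches
  E. kg/s²: ✗ does not match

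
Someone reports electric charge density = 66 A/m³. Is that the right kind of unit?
No

electric charge density has SI base units: A * s / m^3
A/m³ does NOT reduce to A * s / m^3; a valid unit for electric charge density would be e.g. C/m³.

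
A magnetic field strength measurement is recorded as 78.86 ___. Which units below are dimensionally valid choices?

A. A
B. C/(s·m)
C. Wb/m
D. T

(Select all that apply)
B

magnetic field strength has SI base units: A / m

Checking each option against A / m:
  A. A: ✗ does not match
  B. C/(s·m): ✓ matches
  C. Wb/m: ✗ does not match
  D. T: ✗ does not match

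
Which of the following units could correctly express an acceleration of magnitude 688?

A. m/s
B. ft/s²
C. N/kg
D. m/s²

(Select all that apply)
B, C, D

acceleration has SI base units: m / s^2

Checking each option against m / s^2:
  A. m/s: ✗ does not match
  B. ft/s²: ✓ matches
  C. N/kg: ✓ matches
  D. m/s²: ✓ matches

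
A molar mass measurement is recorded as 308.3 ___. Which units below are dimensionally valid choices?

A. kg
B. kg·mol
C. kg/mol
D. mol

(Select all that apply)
C

molar mass has SI base units: kg / mol

Checking each option against kg / mol:
  A. kg: ✗ does not match
  B. kg·mol: ✗ does not match
  C. kg/mol: ✓ matches
  D. mol: ✗ does not match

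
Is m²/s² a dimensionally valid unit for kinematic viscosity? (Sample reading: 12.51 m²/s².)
No

kinematic viscosity has SI base units: m^2 / s
m²/s² does NOT reduce to m^2 / s; a valid unit for kinematic viscosity would be e.g. m²/s.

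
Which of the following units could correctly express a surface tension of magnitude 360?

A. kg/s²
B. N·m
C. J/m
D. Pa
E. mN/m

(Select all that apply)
A, E

surface tension has SI base units: kg / s^2

Checking each option against kg / s^2:
  A. kg/s²: ✓ matches
  B. N·m: ✗ does not match
  C. J/m: ✗ does not match
  D. Pa: ✗ does not match
  E. mN/m: ✓ matches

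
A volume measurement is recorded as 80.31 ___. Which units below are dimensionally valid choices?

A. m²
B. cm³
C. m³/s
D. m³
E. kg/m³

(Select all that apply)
B, D

volume has SI base units: m^3

Checking each option against m^3:
  A. m²: ✗ does not match
  B. cm³: ✓ matches
  C. m³/s: ✗ does not match
  D. m³: ✓ matches
  E. kg/m³: ✗ does not match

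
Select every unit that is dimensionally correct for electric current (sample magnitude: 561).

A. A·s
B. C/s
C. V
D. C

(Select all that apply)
B

electric current has SI base units: A

Checking each option against A:
  A. A·s: ✗ does not match
  B. C/s: ✓ matches
  C. V: ✗ does not match
  D. C: ✗ does not match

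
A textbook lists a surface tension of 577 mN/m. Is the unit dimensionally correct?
Yes

surface tension has SI base units: kg / s^2
mN/m reduces to the same SI base units, so it is a valid unit for surface tension.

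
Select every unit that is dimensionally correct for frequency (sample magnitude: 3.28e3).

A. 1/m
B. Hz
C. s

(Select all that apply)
B

frequency has SI base units: 1 / s

Checking each option against 1 / s:
  A. 1/m: ✗ does not match
  B. Hz: ✓ matches
  C. s: ✗ does not match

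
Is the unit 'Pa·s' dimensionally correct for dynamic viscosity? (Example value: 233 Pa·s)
Yes

dynamic viscosity has SI base units: kg / (m * s)
Pa·s reduces to the same SI base units, so it is a valid unit for dynamic viscosity.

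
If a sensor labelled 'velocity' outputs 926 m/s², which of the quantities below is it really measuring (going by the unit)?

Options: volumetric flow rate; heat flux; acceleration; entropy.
acceleration

velocity should have units dimensionally equivalent to m / s (e.g. m/s).
The given unit 'm/s²' reduces to m / s^2. Of the listed options, that is the dimensionality of acceleration.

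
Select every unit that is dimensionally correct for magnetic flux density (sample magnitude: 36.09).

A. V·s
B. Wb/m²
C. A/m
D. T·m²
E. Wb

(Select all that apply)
B

magnetic flux density has SI base units: kg / (A * s^2)

Checking each option against kg / (A * s^2):
  A. V·s: ✗ does not match
  B. Wb/m²: ✓ matches
  C. A/m: ✗ does not match
  D. T·m²: ✗ does not match
  E. Wb: ✗ does not match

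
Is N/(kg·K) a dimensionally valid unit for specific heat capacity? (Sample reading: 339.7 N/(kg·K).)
No

specific heat capacity has SI base units: m^2 / (s^2 * K)
N/(kg·K) does NOT reduce to m^2 / (s^2 * K); a valid unit for specific heat capacity would be e.g. J/(kg·K).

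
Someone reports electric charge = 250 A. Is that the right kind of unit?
No

electric charge has SI base units: A * s
A does NOT reduce to A * s; a valid unit for electric charge would be e.g. C.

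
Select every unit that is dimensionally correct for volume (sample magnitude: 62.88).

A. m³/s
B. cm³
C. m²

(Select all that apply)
B

volume has SI base units: m^3

Checking each option against m^3:
  A. m³/s: ✗ does not match
  B. cm³: ✓ matches
  C. m²: ✗ does not match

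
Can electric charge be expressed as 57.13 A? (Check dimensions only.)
No

electric charge has SI base units: A * s
A does NOT reduce to A * s; a valid unit for electric charge would be e.g. C.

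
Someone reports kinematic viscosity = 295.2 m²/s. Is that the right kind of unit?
Yes

kinematic viscosity has SI base units: m^2 / s
m²/s reduces to the same SI base units, so it is a valid unit for kinematic viscosity.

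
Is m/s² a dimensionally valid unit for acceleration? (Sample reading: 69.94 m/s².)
Yes

acceleration has SI base units: m / s^2
m/s² reduces to the same SI base units, so it is a valid unit for acceleration.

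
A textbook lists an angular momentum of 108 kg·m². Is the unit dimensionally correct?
No

angular momentum has SI base units: kg * m^2 / s
kg·m² does NOT reduce to kg * m^2 / s; a valid unit for angular momentum would be e.g. kg·m²/s.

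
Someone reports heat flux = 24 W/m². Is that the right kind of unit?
Yes

heat flux has SI base units: kg / s^3
W/m² reduces to the same SI base units, so it is a valid unit for heat flux.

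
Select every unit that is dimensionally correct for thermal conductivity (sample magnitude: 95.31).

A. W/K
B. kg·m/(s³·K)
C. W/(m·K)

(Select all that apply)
B, C

thermal conductivity has SI base units: kg * m / (s^3 * K)

Checking each option against kg * m / (s^3 * K):
  A. W/K: ✗ does not match
  B. kg·m/(s³·K): ✓ matches
  C. W/(m·K): ✓ matches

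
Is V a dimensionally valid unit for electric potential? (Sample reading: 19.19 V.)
Yes

electric potential has SI base units: kg * m^2 / (A * s^3)
V reduces to the same SI base units, so it is a valid unit for electric potential.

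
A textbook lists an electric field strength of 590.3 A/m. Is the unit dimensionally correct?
No

electric field strength has SI base units: kg * m / (A * s^3)
A/m does NOT reduce to kg * m / (A * s^3); a valid unit for electric field strength would be e.g. V/m.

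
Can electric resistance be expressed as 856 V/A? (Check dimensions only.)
Yes

electric resistance has SI base units: kg * m^2 / (A^2 * s^3)
V/A reduces to the same SI base units, so it is a valid unit for electric resistance.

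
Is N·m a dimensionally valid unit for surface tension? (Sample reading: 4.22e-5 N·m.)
No

surface tension has SI base units: kg / s^2
N·m does NOT reduce to kg / s^2; a valid unit for surface tension would be e.g. N/m.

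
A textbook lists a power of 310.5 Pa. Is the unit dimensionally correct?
No

power has SI base units: kg * m^2 / s^3
Pa does NOT reduce to kg * m^2 / s^3; a valid unit for power would be e.g. W.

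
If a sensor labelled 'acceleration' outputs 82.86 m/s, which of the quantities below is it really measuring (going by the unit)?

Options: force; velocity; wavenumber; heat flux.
velocity

acceleration should have units dimensionally equivalent to m / s^2 (e.g. m/s²).
The given unit 'm/s' reduces to m / s. Of the listed options, that is the dimensionality of velocity.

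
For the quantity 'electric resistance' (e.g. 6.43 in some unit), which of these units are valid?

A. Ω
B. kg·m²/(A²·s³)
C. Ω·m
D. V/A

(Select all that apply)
A, B, D

electric resistance has SI base units: kg * m^2 / (A^2 * s^3)

Checking each option against kg * m^2 / (A^2 * s^3):
  A. Ω: ✓ matches
  B. kg·m²/(A²·s³): ✓ matches
  C. Ω·m: ✗ does not match
  D. V/A: ✓ matches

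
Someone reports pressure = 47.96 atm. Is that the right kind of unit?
Yes

pressure has SI base units: kg / (m * s^2)
atm reduces to the same SI base units, so it is a valid unit for pressure.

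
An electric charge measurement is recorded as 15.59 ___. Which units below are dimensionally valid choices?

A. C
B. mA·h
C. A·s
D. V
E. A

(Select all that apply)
A, B, C

electric charge has SI base units: A * s

Checking each option against A * s:
  A. C: ✓ matches
  B. mA·h: ✓ matches
  C. A·s: ✓ matches
  D. V: ✗ does not match
  E. A: ✗ does not match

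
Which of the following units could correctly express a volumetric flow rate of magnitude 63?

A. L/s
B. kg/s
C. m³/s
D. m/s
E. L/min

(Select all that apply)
A, C, E

volumetric flow rate has SI base units: m^3 / s

Checking each option against m^3 / s:
  A. L/s: ✓ matches
  B. kg/s: ✗ does not match
  C. m³/s: ✓ matches
  D. m/s: ✗ does not match
  E. L/min: ✓ matches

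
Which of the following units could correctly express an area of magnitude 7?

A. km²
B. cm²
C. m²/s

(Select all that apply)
A, B

area has SI base units: m^2

Checking each option against m^2:
  A. km²: ✓ matches
  B. cm²: ✓ matches
  C. m²/s: ✗ does not match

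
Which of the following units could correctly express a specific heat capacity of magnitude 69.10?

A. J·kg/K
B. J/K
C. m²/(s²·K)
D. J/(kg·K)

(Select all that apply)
C, D

specific heat capacity has SI base units: m^2 / (s^2 * K)

Checking each option against m^2 / (s^2 * K):
  A. J·kg/K: ✗ does not match
  B. J/K: ✗ does not match
  C. m²/(s²·K): ✓ matches
  D. J/(kg·K): ✓ matches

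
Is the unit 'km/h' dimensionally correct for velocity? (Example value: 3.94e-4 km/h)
Yes

velocity has SI base units: m / s
km/h reduces to the same SI base units, so it is a valid unit for velocity.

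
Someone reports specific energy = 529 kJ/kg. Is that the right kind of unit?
Yes

specific energy has SI base units: m^2 / s^2
kJ/kg reduces to the same SI base units, so it is a valid unit for specific energy.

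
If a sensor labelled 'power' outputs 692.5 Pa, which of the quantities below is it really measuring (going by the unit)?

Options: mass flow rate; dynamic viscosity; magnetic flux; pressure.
pressure

power should have units dimensionally equivalent to kg * m^2 / s^3 (e.g. W).
The given unit 'Pa' reduces to kg / (m * s^2). Of the listed options, that is the dimensionality of pressure.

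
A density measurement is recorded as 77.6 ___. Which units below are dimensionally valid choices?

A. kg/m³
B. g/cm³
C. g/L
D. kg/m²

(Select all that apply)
A, B, C

density has SI base units: kg / m^3

Checking each option against kg / m^3:
  A. kg/m³: ✓ matches
  B. g/cm³: ✓ matches
  C. g/L: ✓ matches
  D. kg/m²: ✗ does not match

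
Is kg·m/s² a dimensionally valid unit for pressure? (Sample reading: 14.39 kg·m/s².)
No

pressure has SI base units: kg / (m * s^2)
kg·m/s² does NOT reduce to kg / (m * s^2); a valid unit for pressure would be e.g. Pa.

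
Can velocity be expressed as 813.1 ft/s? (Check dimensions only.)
Yes

velocity has SI base units: m / s
ft/s reduces to the same SI base units, so it is a valid unit for velocity.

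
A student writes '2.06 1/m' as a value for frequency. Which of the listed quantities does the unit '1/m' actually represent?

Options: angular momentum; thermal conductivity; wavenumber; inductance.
wavenumber

frequency should have units dimensionally equivalent to 1 / s (e.g. Hz).
The given unit '1/m' reduces to 1 / m. Of the listed options, that is the dimensionality of wavenumber.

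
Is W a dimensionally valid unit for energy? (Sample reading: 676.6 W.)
No

energy has SI base units: kg * m^2 / s^2
W does NOT reduce to kg * m^2 / s^2; a valid unit for energy would be e.g. J.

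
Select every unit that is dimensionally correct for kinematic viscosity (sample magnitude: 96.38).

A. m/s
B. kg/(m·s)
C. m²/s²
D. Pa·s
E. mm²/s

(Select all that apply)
E

kinematic viscosity has SI base units: m^2 / s

Checking each option against m^2 / s:
  A. m/s: ✗ does not match
  B. kg/(m·s): ✗ does not match
  C. m²/s²: ✗ does not match
  D. Pa·s: ✗ does not match
  E. mm²/s: ✓ matches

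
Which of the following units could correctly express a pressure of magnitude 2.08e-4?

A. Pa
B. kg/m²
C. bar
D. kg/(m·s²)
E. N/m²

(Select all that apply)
A, C, D, E

pressure has SI base units: kg / (m * s^2)

Checking each option against kg / (m * s^2):
  A. Pa: ✓ matches
  B. kg/m²: ✗ does not match
  C. bar: ✓ matches
  D. kg/(m·s²): ✓ matches
  E. N/m²: ✓ matches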